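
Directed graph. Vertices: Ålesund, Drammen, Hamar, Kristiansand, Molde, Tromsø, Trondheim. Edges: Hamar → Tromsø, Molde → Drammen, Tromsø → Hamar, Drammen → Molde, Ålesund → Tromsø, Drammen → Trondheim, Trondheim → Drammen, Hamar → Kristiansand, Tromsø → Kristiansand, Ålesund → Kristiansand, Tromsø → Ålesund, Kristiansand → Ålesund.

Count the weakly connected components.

From Ålesund: component {Ålesund, Hamar, Kristiansand, Tromsø}.
From Drammen: component {Drammen, Molde, Trondheim}.
That's 2 components.

2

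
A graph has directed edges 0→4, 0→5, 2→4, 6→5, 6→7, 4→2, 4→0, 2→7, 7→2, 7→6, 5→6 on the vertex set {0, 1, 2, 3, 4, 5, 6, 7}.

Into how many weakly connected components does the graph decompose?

From 0: component {0, 2, 4, 5, 6, 7}.
From 1: component {1}.
From 3: component {3}.
That's 3 components.

3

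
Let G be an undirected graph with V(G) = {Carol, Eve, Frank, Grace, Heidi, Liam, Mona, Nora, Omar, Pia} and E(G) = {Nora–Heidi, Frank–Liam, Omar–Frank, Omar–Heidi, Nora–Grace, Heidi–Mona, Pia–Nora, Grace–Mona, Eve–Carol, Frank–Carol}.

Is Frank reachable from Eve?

Yes

Explore from Eve.
Distance 1: reach Carol.
Distance 2: reach Frank.
Found Frank.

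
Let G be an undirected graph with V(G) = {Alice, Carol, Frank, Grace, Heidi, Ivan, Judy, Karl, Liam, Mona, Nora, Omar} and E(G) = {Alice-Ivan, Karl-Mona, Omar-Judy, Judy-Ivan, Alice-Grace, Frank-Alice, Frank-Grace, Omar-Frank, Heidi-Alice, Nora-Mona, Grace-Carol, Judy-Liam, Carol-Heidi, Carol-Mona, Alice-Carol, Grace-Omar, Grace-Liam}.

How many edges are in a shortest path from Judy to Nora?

5

Distance 0: Judy.
Distance 1: Ivan, Liam, Omar.
Distance 2: Alice, Frank, Grace.
Distance 3: Carol, Heidi.
Distance 4: Mona.
Distance 5: Karl, Nora — contains Nora.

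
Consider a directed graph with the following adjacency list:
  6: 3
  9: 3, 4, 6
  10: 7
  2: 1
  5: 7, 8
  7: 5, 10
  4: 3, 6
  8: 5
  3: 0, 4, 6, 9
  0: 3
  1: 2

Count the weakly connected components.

From 0: component {0, 3, 4, 6, 9}.
From 1: component {1, 2}.
From 5: component {5, 7, 8, 10}.
That's 3 components.

3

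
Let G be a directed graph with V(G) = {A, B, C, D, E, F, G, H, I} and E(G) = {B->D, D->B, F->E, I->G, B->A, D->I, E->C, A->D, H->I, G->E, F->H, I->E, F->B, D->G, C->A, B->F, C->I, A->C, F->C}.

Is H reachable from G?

Explore from G.
Distance 1: reach E.
Distance 2: reach C.
Distance 3: reach A, I.
Distance 4: reach D.
Distance 5: reach B.
Distance 6: reach F.
Distance 7: reach H.
Found H.

Yes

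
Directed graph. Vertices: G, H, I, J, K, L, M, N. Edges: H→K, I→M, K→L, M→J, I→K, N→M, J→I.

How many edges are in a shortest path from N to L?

5

Distance 0: N.
Distance 1: M.
Distance 2: J.
Distance 3: I.
Distance 4: K.
Distance 5: L — contains L.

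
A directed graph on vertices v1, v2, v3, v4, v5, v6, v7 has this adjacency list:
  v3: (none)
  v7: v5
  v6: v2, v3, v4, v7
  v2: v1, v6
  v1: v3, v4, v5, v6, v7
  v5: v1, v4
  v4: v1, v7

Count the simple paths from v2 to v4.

8

v2→v1→v4
v2→v1→v5→v4
v2→v1→v6→v4
v2→v1→v6→v7→v5→v4
v2→v1→v7→v5→v4
v2→v6→v4
v2→v6→v7→v5→v1→v4
v2→v6→v7→v5→v4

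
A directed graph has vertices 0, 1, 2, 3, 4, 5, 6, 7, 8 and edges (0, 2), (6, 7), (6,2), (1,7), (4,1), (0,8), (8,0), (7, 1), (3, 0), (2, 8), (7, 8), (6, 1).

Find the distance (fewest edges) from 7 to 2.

3

Distance 0: 7.
Distance 1: 1, 8.
Distance 2: 0.
Distance 3: 2 — contains 2.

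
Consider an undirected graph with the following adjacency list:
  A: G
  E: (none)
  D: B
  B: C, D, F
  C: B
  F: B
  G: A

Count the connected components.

From A: component {A, G}.
From B: component {B, C, D, F}.
From E: component {E}.
That's 3 components.

3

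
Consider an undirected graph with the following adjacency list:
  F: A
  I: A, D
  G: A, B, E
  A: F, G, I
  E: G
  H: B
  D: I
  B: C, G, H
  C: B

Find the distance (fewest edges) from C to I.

4

Distance 0: C.
Distance 1: B.
Distance 2: G, H.
Distance 3: A, E.
Distance 4: F, I — contains I.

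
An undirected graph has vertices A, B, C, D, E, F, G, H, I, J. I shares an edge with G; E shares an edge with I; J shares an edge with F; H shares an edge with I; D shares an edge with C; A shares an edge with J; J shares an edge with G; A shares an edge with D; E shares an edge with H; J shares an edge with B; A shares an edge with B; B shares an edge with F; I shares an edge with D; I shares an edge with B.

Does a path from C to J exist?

Explore from C.
Distance 1: reach D.
Distance 2: reach A, I.
Distance 3: reach B, E, G, H, J.
Found J.

Yes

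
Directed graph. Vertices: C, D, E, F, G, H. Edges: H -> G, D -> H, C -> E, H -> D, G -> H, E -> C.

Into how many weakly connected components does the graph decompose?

3

From C: component {C, E}.
From D: component {D, G, H}.
From F: component {F}.
That's 3 components.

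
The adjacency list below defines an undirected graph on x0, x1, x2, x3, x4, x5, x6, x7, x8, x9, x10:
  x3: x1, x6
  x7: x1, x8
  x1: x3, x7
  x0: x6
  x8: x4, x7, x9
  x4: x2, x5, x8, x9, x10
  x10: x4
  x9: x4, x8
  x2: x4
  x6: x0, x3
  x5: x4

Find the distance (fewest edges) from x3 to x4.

Distance 0: x3.
Distance 1: x1, x6.
Distance 2: x0, x7.
Distance 3: x8.
Distance 4: x4, x9 — contains x4.

4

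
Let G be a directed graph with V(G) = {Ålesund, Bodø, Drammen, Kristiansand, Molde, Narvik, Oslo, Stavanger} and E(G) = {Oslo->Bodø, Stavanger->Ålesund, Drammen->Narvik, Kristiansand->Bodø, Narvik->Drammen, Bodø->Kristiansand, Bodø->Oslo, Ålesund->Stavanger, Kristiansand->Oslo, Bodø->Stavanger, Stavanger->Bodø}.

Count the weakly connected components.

3

From Ålesund: component {Ålesund, Bodø, Kristiansand, Oslo, Stavanger}.
From Drammen: component {Drammen, Narvik}.
From Molde: component {Molde}.
That's 3 components.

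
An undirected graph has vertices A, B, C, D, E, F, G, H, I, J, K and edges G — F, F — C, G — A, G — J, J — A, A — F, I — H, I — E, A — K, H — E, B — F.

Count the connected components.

From A: component {A, B, C, F, G, J, K}.
From D: component {D}.
From E: component {E, H, I}.
That's 3 components.

3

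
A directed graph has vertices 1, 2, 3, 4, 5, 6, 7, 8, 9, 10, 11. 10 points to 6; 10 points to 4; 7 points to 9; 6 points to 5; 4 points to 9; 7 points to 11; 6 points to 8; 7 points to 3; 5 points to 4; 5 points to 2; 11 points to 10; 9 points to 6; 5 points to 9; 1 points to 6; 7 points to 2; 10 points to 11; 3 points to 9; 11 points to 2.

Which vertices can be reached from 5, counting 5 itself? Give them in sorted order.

Start at 5.
Its neighbours: 2, 4, 9.
Then their neighbours: 6.
Then next layer: 8.
Nothing further is reachable.

2, 4, 5, 6, 8, 9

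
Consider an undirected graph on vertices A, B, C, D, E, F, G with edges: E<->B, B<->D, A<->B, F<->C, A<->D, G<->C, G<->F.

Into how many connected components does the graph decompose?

2

From A: component {A, B, D, E}.
From C: component {C, F, G}.
That's 2 components.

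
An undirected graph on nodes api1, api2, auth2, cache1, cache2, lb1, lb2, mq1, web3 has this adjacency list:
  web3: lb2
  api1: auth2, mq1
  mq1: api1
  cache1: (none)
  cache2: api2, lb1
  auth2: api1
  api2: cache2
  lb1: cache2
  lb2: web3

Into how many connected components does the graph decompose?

4

From api1: component {api1, auth2, mq1}.
From api2: component {api2, cache2, lb1}.
From cache1: component {cache1}.
From lb2: component {lb2, web3}.
That's 4 components.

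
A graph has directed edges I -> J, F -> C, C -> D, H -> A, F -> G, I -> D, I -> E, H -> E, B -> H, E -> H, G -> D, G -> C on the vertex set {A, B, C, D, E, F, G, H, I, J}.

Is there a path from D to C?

D has no outgoing edges, so nothing is reachable from it.

No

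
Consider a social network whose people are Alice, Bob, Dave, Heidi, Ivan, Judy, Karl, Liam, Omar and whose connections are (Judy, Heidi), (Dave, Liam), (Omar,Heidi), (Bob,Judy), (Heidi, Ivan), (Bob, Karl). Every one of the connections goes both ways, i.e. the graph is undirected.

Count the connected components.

From Alice: component {Alice}.
From Bob: component {Bob, Heidi, Ivan, Judy, Karl, Omar}.
From Dave: component {Dave, Liam}.
That's 3 components.

3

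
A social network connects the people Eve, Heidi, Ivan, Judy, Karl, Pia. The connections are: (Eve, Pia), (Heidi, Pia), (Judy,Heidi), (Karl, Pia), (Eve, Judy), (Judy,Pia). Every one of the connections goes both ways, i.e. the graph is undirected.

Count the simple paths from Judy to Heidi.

3

Judy–Eve–Pia–Heidi
Judy–Heidi
Judy–Pia–Heidi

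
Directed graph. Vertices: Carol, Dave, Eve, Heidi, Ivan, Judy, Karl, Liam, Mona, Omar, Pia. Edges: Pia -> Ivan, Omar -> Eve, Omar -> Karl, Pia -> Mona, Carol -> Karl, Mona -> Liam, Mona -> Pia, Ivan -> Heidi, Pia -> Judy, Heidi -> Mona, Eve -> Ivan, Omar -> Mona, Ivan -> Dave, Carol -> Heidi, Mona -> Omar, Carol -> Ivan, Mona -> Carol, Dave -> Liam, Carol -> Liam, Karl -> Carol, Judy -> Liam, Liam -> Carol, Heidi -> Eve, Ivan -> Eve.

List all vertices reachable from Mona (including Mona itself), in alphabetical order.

Start at Mona.
Its neighbours: Carol, Liam, Omar, Pia.
Then their neighbours: Eve, Heidi, Ivan, Judy, Karl.
Then next layer: Dave.
Every vertex is now reached.

Carol, Dave, Eve, Heidi, Ivan, Judy, Karl, Liam, Mona, Omar, Pia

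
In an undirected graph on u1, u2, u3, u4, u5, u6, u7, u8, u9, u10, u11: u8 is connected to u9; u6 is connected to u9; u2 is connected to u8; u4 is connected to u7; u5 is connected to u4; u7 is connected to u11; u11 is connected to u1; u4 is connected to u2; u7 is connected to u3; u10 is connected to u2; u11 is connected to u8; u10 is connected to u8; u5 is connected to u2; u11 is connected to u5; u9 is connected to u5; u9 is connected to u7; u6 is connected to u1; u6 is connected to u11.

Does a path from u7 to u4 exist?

Explore from u7.
Distance 1: reach u3, u4, u9, u11.
Found u4.

Yes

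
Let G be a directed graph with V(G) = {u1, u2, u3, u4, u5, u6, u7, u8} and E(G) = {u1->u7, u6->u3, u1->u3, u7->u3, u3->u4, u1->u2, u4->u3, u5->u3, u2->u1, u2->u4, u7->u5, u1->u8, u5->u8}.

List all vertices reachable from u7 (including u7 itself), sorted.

u3, u4, u5, u7, u8

Start at u7.
Its neighbours: u3, u5.
Then their neighbours: u4, u8.
Nothing further is reachable.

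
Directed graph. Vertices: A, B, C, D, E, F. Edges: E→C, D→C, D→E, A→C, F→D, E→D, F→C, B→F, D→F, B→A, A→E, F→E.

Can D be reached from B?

Explore from B.
Distance 1: reach A, F.
Distance 2: reach C, D, E.
Found D.

Yes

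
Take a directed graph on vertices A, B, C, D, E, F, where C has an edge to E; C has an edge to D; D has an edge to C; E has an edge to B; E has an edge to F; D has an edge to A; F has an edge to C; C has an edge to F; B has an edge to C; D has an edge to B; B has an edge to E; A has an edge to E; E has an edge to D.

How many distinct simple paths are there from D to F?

7

D→A→E→B→C→F
D→A→E→F
D→B→C→E→F
D→B→C→F
D→B→E→F
D→C→E→F
D→C→F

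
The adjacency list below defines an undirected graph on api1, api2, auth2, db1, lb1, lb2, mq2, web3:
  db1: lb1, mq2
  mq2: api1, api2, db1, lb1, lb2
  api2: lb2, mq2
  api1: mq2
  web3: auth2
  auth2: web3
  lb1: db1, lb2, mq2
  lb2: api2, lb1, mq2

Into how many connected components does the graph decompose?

2

From api1: component {api1, api2, db1, lb1, lb2, mq2}.
From auth2: component {auth2, web3}.
That's 2 components.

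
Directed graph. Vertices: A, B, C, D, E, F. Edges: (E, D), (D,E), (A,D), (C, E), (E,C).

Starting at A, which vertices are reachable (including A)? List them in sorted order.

Start at A.
Its neighbours: D.
Then their neighbours: E.
Then next layer: C.
Nothing further is reachable.

A, C, D, E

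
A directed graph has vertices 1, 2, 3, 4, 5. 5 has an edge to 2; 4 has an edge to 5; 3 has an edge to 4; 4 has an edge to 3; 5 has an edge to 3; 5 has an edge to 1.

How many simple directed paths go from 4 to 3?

2

4→3
4→5→3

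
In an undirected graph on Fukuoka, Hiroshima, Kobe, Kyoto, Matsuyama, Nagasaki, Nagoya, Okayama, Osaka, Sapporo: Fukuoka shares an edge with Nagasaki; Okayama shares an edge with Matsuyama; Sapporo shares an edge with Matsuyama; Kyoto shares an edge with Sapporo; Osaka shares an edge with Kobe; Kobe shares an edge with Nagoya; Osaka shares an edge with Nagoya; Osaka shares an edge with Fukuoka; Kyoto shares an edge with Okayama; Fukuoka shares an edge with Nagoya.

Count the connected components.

3

From Fukuoka: component {Fukuoka, Kobe, Nagasaki, Nagoya, Osaka}.
From Hiroshima: component {Hiroshima}.
From Kyoto: component {Kyoto, Matsuyama, Okayama, Sapporo}.
That's 3 components.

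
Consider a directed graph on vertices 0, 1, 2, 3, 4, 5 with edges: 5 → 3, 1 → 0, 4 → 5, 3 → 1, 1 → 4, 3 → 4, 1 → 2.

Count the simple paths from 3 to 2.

3→1→2

1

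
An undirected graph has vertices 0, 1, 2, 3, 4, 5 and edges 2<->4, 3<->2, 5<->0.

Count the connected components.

From 0: component {0, 5}.
From 1: component {1}.
From 2: component {2, 3, 4}.
That's 3 components.

3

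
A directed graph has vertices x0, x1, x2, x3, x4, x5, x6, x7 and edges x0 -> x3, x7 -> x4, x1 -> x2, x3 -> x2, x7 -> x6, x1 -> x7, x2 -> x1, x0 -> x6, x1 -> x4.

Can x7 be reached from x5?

No

x5 has no outgoing edges, so nothing is reachable from it.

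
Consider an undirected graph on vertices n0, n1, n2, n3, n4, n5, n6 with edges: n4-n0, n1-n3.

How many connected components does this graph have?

From n0: component {n0, n4}.
From n1: component {n1, n3}.
From n2: component {n2}.
From n5: component {n5}.
From n6: component {n6}.
That's 5 components.

5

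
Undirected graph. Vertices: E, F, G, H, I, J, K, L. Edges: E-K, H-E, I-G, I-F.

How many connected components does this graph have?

4

From E: component {E, H, K}.
From F: component {F, G, I}.
From J: component {J}.
From L: component {L}.
That's 4 components.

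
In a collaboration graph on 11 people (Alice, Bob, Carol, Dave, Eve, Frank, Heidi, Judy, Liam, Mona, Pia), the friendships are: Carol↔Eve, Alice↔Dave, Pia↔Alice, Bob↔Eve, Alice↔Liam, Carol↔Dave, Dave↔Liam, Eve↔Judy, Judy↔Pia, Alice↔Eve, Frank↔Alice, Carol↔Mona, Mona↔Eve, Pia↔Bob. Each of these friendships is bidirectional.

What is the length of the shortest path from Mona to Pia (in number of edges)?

3

Distance 0: Mona.
Distance 1: Carol, Eve.
Distance 2: Alice, Bob, Dave, Judy.
Distance 3: Frank, Liam, Pia — contains Pia.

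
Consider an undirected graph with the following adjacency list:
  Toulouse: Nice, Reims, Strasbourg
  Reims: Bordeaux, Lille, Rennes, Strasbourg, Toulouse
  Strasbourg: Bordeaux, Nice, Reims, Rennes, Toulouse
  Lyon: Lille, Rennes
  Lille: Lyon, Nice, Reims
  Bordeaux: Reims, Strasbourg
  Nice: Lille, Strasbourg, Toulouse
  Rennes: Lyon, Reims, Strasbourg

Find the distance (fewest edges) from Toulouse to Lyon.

3

Distance 0: Toulouse.
Distance 1: Nice, Reims, Strasbourg.
Distance 2: Bordeaux, Lille, Rennes.
Distance 3: Lyon — contains Lyon.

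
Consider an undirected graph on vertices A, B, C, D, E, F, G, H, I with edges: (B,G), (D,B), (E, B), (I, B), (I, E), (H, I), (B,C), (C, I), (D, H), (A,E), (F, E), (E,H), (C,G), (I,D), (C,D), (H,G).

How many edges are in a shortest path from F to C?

Distance 0: F.
Distance 1: E.
Distance 2: A, B, H, I.
Distance 3: C, D, G — contains C.

3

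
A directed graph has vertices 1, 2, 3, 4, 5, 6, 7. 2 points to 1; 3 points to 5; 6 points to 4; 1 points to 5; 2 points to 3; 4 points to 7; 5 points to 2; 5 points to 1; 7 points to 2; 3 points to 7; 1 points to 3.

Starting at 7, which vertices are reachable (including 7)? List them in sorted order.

Start at 7.
Its neighbours: 2.
Then their neighbours: 1, 3.
Then next layer: 5.
Nothing further is reachable.

1, 2, 3, 5, 7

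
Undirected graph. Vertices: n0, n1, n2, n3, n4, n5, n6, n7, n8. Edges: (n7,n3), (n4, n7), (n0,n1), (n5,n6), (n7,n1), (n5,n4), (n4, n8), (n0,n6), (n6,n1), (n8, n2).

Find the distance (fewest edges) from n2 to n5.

3

Distance 0: n2.
Distance 1: n8.
Distance 2: n4.
Distance 3: n5, n7 — contains n5.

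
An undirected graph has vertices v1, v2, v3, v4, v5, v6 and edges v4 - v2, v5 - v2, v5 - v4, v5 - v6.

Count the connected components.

3

From v1: component {v1}.
From v2: component {v2, v4, v5, v6}.
From v3: component {v3}.
That's 3 components.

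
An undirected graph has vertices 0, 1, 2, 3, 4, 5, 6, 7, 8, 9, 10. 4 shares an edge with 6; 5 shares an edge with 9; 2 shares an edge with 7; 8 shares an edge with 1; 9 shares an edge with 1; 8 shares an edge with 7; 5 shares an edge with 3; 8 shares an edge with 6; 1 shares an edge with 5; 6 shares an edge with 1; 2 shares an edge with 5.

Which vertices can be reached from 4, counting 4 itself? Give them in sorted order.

1, 2, 3, 4, 5, 6, 7, 8, 9

Start at 4.
Its neighbours: 6.
Then their neighbours: 1, 8.
Then next layer: 5, 7, 9.
Then next layer: 2, 3.
Nothing further is reachable.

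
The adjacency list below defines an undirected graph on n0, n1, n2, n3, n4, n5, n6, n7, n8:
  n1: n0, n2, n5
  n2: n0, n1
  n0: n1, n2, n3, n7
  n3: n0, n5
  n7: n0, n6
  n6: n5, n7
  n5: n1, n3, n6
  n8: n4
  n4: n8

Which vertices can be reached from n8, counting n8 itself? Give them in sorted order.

Start at n8.
Its neighbours: n4.
Nothing further is reachable.

n4, n8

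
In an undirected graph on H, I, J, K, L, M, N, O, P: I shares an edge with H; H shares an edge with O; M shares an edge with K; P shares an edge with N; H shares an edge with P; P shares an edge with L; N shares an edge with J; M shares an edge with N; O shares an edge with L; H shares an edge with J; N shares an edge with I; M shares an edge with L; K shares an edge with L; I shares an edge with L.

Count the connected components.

From H: component {H, I, J, K, L, M, N, O, P}.
That's 1 component.

1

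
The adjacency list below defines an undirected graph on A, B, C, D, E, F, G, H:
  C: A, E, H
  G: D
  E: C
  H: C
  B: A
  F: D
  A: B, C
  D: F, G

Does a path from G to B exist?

No

Explore from G.
Distance 1: reach D.
Distance 2: reach F.
The search is exhausted without reaching B; it lies in a different component.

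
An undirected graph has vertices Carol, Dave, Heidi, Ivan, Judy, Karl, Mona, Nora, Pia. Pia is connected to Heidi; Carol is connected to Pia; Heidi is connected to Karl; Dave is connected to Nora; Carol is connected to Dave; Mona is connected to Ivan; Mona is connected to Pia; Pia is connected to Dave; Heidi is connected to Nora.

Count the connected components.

2

From Carol: component {Carol, Dave, Heidi, Ivan, Karl, Mona, Nora, Pia}.
From Judy: component {Judy}.
That's 2 components.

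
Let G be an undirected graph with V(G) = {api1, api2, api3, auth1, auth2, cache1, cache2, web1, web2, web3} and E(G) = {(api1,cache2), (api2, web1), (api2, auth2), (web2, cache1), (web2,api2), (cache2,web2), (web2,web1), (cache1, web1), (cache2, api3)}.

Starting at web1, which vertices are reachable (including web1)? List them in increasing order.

Start at web1.
Its neighbours: api2, cache1, web2.
Then their neighbours: auth2, cache2.
Then next layer: api1, api3.
Nothing further is reachable.

api1, api2, api3, auth2, cache1, cache2, web1, web2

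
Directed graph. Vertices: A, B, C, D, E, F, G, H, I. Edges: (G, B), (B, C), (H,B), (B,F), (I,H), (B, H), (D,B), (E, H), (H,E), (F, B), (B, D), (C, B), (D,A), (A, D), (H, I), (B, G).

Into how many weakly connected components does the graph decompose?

From A: component {A, B, C, D, E, F, G, H, I}.
That's 1 component.

1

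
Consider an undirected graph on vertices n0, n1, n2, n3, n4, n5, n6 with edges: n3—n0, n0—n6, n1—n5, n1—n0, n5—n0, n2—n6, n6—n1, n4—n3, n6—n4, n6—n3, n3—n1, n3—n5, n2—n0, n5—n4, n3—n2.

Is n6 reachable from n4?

Explore from n4.
Distance 1: reach n3, n5, n6.
Found n6.

Yes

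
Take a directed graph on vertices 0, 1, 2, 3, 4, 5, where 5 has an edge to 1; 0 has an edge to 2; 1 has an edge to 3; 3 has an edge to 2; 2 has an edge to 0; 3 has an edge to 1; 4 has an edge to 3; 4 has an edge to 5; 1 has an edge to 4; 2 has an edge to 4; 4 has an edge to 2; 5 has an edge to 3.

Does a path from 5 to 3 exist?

Yes

Explore from 5.
Distance 1: reach 1, 3.
Found 3.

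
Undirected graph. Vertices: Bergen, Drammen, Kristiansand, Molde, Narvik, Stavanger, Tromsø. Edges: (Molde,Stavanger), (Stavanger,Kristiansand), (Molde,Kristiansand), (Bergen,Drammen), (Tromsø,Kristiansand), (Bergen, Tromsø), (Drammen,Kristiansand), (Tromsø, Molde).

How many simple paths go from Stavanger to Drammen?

Stavanger–Kristiansand–Drammen
Stavanger–Kristiansand–Molde–Tromsø–Bergen–Drammen
Stavanger–Kristiansand–Tromsø–Bergen–Drammen
Stavanger–Molde–Kristiansand–Drammen
Stavanger–Molde–Kristiansand–Tromsø–Bergen–Drammen
Stavanger–Molde–Tromsø–Bergen–Drammen
Stavanger–Molde–Tromsø–Kristiansand–Drammen

7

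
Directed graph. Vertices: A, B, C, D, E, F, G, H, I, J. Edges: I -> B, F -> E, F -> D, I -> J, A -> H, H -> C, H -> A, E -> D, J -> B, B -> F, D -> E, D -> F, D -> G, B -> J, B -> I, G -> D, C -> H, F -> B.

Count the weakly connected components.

From A: component {A, C, H}.
From B: component {B, D, E, F, G, I, J}.
That's 2 components.

2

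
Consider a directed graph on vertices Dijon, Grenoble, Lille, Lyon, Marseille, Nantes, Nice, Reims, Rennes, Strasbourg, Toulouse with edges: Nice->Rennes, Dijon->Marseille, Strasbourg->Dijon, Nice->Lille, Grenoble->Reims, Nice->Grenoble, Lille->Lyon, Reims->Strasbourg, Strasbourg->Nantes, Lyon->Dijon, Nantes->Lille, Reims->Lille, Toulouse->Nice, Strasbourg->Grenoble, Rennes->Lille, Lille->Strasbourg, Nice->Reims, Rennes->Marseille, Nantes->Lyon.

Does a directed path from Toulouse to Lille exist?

Explore from Toulouse.
Distance 1: reach Nice.
Distance 2: reach Grenoble, Lille, Reims, Rennes.
Found Lille.

Yes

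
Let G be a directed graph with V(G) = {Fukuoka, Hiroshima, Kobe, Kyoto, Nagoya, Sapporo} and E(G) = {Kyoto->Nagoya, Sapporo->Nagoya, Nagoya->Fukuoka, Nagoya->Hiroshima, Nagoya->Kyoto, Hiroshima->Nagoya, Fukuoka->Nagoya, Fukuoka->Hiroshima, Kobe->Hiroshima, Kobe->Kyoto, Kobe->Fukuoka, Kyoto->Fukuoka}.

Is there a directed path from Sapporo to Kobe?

No

Explore from Sapporo.
Distance 1: reach Nagoya.
Distance 2: reach Fukuoka, Hiroshima, Kyoto.
The search from Sapporo is exhausted; no directed path reaches Kobe.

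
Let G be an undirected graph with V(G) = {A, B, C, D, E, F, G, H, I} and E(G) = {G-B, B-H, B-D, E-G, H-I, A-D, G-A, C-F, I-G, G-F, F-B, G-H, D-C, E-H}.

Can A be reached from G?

Yes

Explore from G.
Distance 1: reach A, B, E, F, H, I.
Found A.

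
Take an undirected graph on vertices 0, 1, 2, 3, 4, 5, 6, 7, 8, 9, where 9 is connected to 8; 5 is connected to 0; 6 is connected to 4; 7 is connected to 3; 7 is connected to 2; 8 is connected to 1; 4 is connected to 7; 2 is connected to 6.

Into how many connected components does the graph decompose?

From 0: component {0, 5}.
From 1: component {1, 8, 9}.
From 2: component {2, 3, 4, 6, 7}.
That's 3 components.

3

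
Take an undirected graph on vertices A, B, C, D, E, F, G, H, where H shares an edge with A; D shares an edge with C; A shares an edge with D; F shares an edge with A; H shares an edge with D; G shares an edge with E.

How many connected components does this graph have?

From A: component {A, C, D, F, H}.
From B: component {B}.
From E: component {E, G}.
That's 3 components.

3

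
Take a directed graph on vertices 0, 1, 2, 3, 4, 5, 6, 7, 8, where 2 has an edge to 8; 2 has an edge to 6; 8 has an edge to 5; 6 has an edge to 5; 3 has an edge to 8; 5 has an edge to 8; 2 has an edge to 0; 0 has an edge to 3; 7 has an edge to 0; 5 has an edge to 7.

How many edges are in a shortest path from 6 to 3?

Distance 0: 6.
Distance 1: 5.
Distance 2: 7, 8.
Distance 3: 0.
Distance 4: 3 — contains 3.

4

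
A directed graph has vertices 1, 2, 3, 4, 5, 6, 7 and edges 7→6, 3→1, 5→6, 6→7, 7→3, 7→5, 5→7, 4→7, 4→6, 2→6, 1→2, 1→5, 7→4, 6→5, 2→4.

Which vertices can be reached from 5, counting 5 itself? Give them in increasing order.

1, 2, 3, 4, 5, 6, 7

Start at 5.
Its neighbours: 6, 7.
Then their neighbours: 3, 4.
Then next layer: 1.
Then next layer: 2.
Every vertex is now reached.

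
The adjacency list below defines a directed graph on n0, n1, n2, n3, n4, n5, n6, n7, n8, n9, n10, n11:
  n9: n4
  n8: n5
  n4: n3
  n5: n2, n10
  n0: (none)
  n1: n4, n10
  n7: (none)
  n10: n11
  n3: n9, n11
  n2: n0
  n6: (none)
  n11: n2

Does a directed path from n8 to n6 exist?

No

Explore from n8.
Distance 1: reach n5.
Distance 2: reach n2, n10.
Distance 3: reach n0, n11.
The search from n8 is exhausted; no directed path reaches n6.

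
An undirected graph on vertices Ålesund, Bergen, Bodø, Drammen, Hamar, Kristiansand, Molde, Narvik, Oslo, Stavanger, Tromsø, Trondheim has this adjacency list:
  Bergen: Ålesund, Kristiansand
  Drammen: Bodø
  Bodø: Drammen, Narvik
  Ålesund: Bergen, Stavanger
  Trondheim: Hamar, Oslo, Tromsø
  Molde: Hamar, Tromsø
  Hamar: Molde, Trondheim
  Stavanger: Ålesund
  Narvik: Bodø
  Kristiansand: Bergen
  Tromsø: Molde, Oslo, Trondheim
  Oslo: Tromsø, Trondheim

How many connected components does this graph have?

3

From Ålesund: component {Ålesund, Bergen, Kristiansand, Stavanger}.
From Bodø: component {Bodø, Drammen, Narvik}.
From Hamar: component {Hamar, Molde, Oslo, Tromsø, Trondheim}.
That's 3 components.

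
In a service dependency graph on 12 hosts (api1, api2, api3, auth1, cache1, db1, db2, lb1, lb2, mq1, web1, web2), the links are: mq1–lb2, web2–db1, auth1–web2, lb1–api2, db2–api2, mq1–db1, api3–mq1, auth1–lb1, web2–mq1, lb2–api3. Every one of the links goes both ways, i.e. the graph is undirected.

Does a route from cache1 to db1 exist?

No

cache1 has no edges, so nothing is reachable from it.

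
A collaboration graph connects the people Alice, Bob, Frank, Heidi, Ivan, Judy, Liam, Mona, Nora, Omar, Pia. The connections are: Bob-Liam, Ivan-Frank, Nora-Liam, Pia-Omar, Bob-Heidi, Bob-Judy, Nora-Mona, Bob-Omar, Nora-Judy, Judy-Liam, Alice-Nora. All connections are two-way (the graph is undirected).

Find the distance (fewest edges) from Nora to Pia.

4

Distance 0: Nora.
Distance 1: Alice, Judy, Liam, Mona.
Distance 2: Bob.
Distance 3: Heidi, Omar.
Distance 4: Pia — contains Pia.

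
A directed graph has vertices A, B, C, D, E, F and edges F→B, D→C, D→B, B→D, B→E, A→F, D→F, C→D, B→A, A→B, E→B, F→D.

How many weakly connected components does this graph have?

From A: component {A, B, C, D, E, F}.
That's 1 component.

1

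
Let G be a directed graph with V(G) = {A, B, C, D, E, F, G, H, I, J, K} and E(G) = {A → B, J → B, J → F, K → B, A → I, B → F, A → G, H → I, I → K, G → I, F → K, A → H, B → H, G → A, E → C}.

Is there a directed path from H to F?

Yes

Explore from H.
Distance 1: reach I.
Distance 2: reach K.
Distance 3: reach B.
Distance 4: reach F.
Found F.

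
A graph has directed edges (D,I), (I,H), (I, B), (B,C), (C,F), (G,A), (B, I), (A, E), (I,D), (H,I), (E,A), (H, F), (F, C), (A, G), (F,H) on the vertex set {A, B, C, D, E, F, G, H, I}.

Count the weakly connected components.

From A: component {A, E, G}.
From B: component {B, C, D, F, H, I}.
That's 2 components.

2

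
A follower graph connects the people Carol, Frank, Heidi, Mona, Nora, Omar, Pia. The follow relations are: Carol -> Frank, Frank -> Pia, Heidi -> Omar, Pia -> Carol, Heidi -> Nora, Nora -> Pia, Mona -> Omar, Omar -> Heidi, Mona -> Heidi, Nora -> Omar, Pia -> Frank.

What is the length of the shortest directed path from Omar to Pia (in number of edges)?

3

Distance 0: Omar.
Distance 1: Heidi.
Distance 2: Nora.
Distance 3: Pia — contains Pia.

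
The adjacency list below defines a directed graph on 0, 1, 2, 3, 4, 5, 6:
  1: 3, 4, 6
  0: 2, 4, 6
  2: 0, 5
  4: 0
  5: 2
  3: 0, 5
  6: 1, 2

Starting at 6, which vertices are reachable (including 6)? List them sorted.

0, 1, 2, 3, 4, 5, 6

Start at 6.
Its neighbours: 1, 2.
Then their neighbours: 0, 3, 4, 5.
Every vertex is now reached.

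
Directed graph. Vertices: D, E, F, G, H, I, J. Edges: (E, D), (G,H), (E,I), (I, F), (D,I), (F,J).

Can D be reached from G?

No

Explore from G.
Distance 1: reach H.
The search from G is exhausted; no directed path reaches D.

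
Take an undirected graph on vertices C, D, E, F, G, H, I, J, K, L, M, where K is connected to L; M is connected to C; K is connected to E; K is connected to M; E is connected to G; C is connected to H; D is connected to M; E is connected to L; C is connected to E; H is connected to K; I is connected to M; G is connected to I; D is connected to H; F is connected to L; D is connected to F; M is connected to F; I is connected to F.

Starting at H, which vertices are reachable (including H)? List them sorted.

Start at H.
Its neighbours: C, D, K.
Then their neighbours: E, F, L, M.
Then next layer: G, I.
Nothing further is reachable.

C, D, E, F, G, H, I, K, L, M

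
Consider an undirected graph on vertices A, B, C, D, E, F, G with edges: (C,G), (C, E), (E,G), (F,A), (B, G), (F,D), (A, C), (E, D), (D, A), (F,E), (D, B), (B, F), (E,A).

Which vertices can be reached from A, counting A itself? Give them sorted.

Start at A.
Its neighbours: C, D, E, F.
Then their neighbours: B, G.
Every vertex is now reached.

A, B, C, D, E, F, G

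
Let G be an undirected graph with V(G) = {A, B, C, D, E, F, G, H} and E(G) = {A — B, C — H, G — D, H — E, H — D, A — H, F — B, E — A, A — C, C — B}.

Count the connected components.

From A: component {A, B, C, D, E, F, G, H}.
That's 1 component.

1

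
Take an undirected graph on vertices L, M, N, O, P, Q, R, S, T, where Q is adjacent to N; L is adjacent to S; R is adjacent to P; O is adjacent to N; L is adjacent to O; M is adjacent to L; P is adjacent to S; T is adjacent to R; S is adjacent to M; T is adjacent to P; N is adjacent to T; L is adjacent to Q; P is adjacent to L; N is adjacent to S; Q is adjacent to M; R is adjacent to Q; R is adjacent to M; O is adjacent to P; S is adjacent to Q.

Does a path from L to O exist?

Yes

Explore from L.
Distance 1: reach M, O, P, Q, S.
Found O.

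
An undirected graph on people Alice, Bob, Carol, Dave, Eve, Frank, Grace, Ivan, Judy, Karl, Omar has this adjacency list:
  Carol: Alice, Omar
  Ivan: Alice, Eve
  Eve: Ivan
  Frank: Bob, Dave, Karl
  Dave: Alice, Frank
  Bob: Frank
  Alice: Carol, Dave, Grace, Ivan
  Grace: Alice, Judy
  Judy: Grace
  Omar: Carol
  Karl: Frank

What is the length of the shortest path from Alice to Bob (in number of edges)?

Distance 0: Alice.
Distance 1: Carol, Dave, Grace, Ivan.
Distance 2: Eve, Frank, Judy, Omar.
Distance 3: Bob, Karl — contains Bob.

3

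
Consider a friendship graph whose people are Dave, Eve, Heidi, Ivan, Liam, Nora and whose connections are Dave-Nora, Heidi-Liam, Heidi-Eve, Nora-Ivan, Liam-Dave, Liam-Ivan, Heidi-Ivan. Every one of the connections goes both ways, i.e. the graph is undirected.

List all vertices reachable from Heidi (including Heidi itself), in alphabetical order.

Start at Heidi.
Its neighbours: Eve, Ivan, Liam.
Then their neighbours: Dave, Nora.
Every vertex is now reached.

Dave, Eve, Heidi, Ivan, Liam, Nora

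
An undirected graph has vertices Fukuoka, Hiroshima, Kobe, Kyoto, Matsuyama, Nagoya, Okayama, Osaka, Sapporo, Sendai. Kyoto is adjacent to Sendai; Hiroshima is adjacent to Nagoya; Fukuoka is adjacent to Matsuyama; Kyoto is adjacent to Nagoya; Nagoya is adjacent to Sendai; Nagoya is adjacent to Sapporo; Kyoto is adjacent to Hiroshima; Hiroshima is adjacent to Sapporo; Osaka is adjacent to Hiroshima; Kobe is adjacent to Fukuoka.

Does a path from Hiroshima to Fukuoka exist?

Explore from Hiroshima.
Distance 1: reach Kyoto, Nagoya, Osaka, Sapporo.
Distance 2: reach Sendai.
The search is exhausted without reaching Fukuoka; it lies in a different component.

No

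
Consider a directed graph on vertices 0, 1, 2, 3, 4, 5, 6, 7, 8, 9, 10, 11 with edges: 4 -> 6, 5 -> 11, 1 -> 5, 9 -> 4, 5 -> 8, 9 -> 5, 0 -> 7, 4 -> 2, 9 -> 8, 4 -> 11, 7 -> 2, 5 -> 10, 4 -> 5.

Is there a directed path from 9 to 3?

Explore from 9.
Distance 1: reach 4, 5, 8.
Distance 2: reach 2, 6, 10, 11.
The search from 9 is exhausted; no directed path reaches 3.

No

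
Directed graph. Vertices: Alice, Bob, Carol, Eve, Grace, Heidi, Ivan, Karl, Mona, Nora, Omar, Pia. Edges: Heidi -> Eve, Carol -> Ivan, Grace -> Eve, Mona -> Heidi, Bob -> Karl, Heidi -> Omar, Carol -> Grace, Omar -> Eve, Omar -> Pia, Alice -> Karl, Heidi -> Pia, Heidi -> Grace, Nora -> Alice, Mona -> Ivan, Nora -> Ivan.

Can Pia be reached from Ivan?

No

Ivan has no outgoing edges, so nothing is reachable from it.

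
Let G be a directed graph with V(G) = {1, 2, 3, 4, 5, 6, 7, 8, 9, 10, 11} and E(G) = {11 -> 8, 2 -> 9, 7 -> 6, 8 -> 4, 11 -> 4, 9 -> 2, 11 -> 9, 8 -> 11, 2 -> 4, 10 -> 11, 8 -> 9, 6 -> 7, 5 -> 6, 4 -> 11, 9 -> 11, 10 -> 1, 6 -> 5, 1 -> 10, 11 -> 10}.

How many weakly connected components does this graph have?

From 1: component {1, 2, 4, 8, 9, 10, 11}.
From 3: component {3}.
From 5: component {5, 6, 7}.
That's 3 components.

3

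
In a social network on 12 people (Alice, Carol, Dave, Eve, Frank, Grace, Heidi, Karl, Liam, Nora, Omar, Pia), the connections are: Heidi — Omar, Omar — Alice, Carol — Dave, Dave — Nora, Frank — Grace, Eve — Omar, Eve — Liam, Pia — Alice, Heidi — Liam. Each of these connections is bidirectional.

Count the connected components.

4

From Alice: component {Alice, Eve, Heidi, Liam, Omar, Pia}.
From Carol: component {Carol, Dave, Nora}.
From Frank: component {Frank, Grace}.
From Karl: component {Karl}.
That's 4 components.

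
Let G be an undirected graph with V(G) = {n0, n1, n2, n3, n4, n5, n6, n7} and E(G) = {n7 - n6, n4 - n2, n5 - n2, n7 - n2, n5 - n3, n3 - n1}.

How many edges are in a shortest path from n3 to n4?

3

Distance 0: n3.
Distance 1: n1, n5.
Distance 2: n2.
Distance 3: n4, n7 — contains n4.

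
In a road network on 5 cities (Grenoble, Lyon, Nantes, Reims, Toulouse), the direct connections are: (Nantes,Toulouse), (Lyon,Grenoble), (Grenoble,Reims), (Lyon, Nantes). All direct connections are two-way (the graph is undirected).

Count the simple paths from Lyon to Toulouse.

1

Lyon–Nantes–Toulouse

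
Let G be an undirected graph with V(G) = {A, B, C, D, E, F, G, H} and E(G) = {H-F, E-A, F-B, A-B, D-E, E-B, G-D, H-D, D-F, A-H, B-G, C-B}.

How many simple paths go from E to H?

E–A–B–F–D–H
E–A–B–F–H
E–A–B–G–D–F–H
E–A–B–G–D–H
E–A–H
E–B–A–H
E–B–F–D–H
E–B–F–H
E–B–G–D–F–H
E–B–G–D–H
E–D–F–B–A–H
E–D–F–H
E–D–G–B–A–H
E–D–G–B–F–H
E–D–H

15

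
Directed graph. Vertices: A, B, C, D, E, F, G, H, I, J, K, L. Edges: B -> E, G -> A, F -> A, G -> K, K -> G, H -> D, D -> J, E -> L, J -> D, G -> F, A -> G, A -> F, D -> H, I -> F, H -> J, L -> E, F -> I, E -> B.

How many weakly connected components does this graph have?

From A: component {A, F, G, I, K}.
From B: component {B, E, L}.
From C: component {C}.
From D: component {D, H, J}.
That's 4 components.

4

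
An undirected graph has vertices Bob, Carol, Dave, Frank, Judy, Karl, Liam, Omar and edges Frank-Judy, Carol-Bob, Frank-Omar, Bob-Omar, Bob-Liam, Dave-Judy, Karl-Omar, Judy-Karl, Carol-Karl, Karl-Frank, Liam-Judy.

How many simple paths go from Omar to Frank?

Omar–Bob–Carol–Karl–Frank
Omar–Bob–Carol–Karl–Judy–Frank
Omar–Bob–Liam–Judy–Frank
Omar–Bob–Liam–Judy–Karl–Frank
Omar–Frank
Omar–Karl–Carol–Bob–Liam–Judy–Frank
Omar–Karl–Frank
Omar–Karl–Judy–Frank

8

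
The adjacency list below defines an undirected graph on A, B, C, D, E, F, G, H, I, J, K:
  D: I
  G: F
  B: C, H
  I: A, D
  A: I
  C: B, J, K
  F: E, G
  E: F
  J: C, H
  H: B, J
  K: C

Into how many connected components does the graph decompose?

From A: component {A, D, I}.
From B: component {B, C, H, J, K}.
From E: component {E, F, G}.
That's 3 components.

3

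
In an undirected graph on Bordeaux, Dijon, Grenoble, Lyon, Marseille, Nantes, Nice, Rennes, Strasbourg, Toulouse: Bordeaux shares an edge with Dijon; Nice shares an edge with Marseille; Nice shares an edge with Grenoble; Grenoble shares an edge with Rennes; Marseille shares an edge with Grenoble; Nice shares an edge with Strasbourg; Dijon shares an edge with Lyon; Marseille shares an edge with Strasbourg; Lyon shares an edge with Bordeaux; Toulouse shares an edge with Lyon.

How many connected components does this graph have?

From Bordeaux: component {Bordeaux, Dijon, Lyon, Toulouse}.
From Grenoble: component {Grenoble, Marseille, Nice, Rennes, Strasbourg}.
From Nantes: component {Nantes}.
That's 3 components.

3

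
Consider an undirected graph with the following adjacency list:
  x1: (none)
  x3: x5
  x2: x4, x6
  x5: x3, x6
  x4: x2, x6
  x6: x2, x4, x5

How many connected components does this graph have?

From x1: component {x1}.
From x2: component {x2, x3, x4, x5, x6}.
That's 2 components.

2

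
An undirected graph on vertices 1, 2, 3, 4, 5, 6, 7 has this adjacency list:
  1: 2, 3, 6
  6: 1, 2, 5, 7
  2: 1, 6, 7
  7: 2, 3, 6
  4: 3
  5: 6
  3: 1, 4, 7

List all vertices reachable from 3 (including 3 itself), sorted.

1, 2, 3, 4, 5, 6, 7

Start at 3.
Its neighbours: 1, 4, 7.
Then their neighbours: 2, 6.
Then next layer: 5.
Every vertex is now reached.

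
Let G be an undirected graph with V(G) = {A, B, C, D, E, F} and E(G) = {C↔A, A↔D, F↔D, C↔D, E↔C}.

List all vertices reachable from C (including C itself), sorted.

Start at C.
Its neighbours: A, D, E.
Then their neighbours: F.
Nothing further is reachable.

A, C, D, E, F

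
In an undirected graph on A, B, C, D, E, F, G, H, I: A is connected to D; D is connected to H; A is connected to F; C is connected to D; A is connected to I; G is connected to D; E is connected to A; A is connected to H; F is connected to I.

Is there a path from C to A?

Yes

Explore from C.
Distance 1: reach D.
Distance 2: reach A, G, H.
Found A.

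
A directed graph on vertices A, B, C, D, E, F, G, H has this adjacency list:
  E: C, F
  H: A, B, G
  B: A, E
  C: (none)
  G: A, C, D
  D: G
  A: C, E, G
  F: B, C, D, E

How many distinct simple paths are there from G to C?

G→A→C
G→A→E→C
G→A→E→F→C
G→C

4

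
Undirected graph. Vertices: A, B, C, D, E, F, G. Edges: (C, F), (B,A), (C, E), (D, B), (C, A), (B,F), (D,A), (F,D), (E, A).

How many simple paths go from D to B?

7

D–A–B
D–A–C–F–B
D–A–E–C–F–B
D–B
D–F–B
D–F–C–A–B
D–F–C–E–A–B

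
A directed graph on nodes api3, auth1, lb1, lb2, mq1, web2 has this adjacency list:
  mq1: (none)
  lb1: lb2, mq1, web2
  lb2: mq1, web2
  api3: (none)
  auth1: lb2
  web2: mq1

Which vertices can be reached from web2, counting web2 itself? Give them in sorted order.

Start at web2.
Its neighbours: mq1.
Nothing further is reachable.

mq1, web2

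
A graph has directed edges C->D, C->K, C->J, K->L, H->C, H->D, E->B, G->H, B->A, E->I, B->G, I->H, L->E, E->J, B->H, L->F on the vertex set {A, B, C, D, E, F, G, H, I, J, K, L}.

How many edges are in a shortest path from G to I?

6

Distance 0: G.
Distance 1: H.
Distance 2: C, D.
Distance 3: J, K.
Distance 4: L.
Distance 5: E, F.
Distance 6: B, I — contains I.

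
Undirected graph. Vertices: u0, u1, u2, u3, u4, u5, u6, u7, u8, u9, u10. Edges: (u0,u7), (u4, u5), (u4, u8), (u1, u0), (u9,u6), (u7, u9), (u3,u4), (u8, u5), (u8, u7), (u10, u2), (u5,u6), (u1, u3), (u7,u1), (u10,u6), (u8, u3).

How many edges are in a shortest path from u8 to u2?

4

Distance 0: u8.
Distance 1: u3, u4, u5, u7.
Distance 2: u0, u1, u6, u9.
Distance 3: u10.
Distance 4: u2 — contains u2.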